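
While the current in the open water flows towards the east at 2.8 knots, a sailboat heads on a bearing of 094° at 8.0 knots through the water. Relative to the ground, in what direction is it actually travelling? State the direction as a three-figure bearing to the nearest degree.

093°

Taking east as x and north as y: velocity relative to the water = (7.981, -0.558) knots; the water relative to ground = (2.800, 0.000) knots.
Velocity relative to ground = (7.981, -0.558) + (2.800, 0.000) = (10.781, -0.558) knots.
Bearing = atan2(10.78, -0.56) = 92.96° clockwise from north.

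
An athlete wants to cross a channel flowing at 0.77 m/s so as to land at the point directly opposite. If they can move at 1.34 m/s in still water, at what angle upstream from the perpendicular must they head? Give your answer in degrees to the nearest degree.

35°

To cancel the current, the upstream component of the athlete's velocity must equal the flow: 1.34 sin θ = 0.77.
sin θ = 0.77 / 1.34 = 0.5746.
θ = arcsin(0.5746) = 35.074°.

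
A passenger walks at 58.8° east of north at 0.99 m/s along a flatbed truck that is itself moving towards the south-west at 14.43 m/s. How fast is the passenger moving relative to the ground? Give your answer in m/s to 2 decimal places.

Taking east as x and north as y: flatbed truck velocity = (-10.204, -10.204) m/s; passenger velocity relative to flatbed truck = (0.847, 0.513) m/s.
Velocity relative to ground = (-10.204, -10.204) + (0.847, 0.513) = (-9.357, -9.691) m/s.
Speed = |(-9.357, -9.691)| = 13.471 m/s.

13.47 m/s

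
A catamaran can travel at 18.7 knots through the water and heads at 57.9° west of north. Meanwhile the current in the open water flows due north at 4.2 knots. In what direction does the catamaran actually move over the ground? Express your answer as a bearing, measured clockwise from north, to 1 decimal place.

Taking east as x and north as y: velocity relative to the water = (-15.841, 9.937) knots; the water relative to ground = (0.000, 4.200) knots.
Velocity relative to ground = (-15.841, 9.937) + (0.000, 4.200) = (-15.841, 14.137) knots.
Bearing = atan2(-15.84, 14.14) = 311.75° clockwise from north.

311.7°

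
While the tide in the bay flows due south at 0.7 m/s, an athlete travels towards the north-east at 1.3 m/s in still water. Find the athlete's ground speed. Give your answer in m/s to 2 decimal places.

0.95 m/s

Taking east as x and north as y: velocity relative to the water = (0.919, 0.919) m/s; the water relative to ground = (0.000, -0.700) m/s.
Velocity relative to ground = (0.919, 0.919) + (0.000, -0.700) = (0.919, 0.219) m/s.
Speed = |(0.919, 0.219)| = 0.945 m/s.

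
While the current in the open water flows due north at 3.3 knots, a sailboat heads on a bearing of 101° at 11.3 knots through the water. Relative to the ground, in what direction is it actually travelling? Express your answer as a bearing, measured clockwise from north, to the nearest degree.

084°

Taking east as x and north as y: velocity relative to the water = (11.092, -2.156) knots; the water relative to ground = (0.000, 3.300) knots.
Velocity relative to ground = (11.092, -2.156) + (0.000, 3.300) = (11.092, 1.144) knots.
Bearing = atan2(11.09, 1.14) = 84.11° clockwise from north.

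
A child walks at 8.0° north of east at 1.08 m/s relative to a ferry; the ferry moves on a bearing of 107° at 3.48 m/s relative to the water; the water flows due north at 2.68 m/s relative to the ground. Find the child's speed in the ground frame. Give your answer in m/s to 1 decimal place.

4.8 m/s

In east/north components (m/s): child relative to ferry = (1.069, 0.150); ferry relative to water = (3.328, -1.017); water relative to ground = (0.000, 2.680).
Sum = (4.397, 1.813) m/s.
Speed = |(4.397, 1.813)| = 4.756 m/s.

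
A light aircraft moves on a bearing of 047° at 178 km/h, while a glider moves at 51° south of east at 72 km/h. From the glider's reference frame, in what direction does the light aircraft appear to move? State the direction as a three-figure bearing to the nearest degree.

026°

Taking east as x and north as y: light aircraft velocity = (130.181, 121.396) km/h; glider velocity = (45.311, -55.955) km/h.
Velocity of light aircraft relative to glider = (130.181, 121.396) − (45.311, -55.955) = (84.870, 177.350) km/h.
Bearing = atan2(84.87, 177.35) = 25.57° clockwise from north.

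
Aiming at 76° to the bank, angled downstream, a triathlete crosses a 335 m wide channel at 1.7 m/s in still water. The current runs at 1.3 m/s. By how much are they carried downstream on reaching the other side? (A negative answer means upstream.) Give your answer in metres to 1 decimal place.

Perpendicular speed = 1.650 m/s; crossing time = 335 / 1.650 = 203.092 s.
Net downstream speed = 1.711 m/s.
Drift = 1.711 × 203.092 = 347.544 m (downstream).

347.5 m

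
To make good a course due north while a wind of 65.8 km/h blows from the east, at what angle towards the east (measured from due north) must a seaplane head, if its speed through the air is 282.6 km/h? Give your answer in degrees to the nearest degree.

The wind pushes perpendicular to the desired track; the heading must have a component into the wind equal to 65.8 km/h: 282.6 sin θ = 65.8.
sin θ = 0.2328, so θ = 13.464°.

13°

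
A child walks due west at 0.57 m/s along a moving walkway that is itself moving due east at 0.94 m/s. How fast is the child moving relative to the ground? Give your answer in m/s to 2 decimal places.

Taking east as x and north as y: moving walkway velocity = (0.940, 0.000) m/s; child velocity relative to moving walkway = (-0.570, 0.000) m/s.
Velocity relative to ground = (0.940, 0.000) + (-0.570, 0.000) = (0.370, 0.000) m/s.
Speed = |(0.370, 0.000)| = 0.370 m/s.

0.37 m/s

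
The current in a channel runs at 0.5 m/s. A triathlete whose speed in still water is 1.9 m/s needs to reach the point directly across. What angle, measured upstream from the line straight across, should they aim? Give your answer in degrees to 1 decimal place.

To cancel the current, the upstream component of the triathlete's velocity must equal the flow: 1.9 sin θ = 0.5.
sin θ = 0.5 / 1.9 = 0.2632.
θ = arcsin(0.2632) = 15.258°.

15.3°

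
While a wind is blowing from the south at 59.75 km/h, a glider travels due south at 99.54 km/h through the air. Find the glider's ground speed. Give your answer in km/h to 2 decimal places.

39.79 km/h

Taking east as x and north as y: velocity relative to the air = (0.000, -99.540) km/h; the air relative to ground = (0.000, 59.750) km/h.
Velocity relative to ground = (0.000, -99.540) + (0.000, 59.750) = (0.000, -39.790) km/h.
Speed = |(0.000, -39.790)| = 39.790 km/h.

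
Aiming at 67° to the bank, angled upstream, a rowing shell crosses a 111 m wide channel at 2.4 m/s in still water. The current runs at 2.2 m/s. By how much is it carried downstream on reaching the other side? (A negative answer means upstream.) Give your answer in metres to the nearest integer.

Perpendicular speed = 2.209 m/s; crossing time = 111 / 2.209 = 50.244 s.
Net downstream speed = 1.262 m/s.
Drift = 1.262 × 50.244 = 63.420 m (downstream).

63 m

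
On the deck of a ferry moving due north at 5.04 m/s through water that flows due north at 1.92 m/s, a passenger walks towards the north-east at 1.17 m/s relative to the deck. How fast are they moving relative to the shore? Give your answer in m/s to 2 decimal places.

In east/north components (m/s): passenger relative to ferry = (0.827, 0.827); ferry relative to water = (0.000, 5.040); water relative to ground = (0.000, 1.920).
Sum = (0.827, 7.787) m/s.
Speed = |(0.827, 7.787)| = 7.831 m/s.

7.83 m/s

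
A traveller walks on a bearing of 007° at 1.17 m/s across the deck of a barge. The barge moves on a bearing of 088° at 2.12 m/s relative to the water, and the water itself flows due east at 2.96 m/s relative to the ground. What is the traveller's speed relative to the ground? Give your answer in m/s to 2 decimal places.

5.37 m/s

In east/north components (m/s): traveller relative to barge = (0.143, 1.161); barge relative to water = (2.119, 0.074); water relative to ground = (2.960, 0.000).
Sum = (5.221, 1.235) m/s.
Speed = |(5.221, 1.235)| = 5.365 m/s.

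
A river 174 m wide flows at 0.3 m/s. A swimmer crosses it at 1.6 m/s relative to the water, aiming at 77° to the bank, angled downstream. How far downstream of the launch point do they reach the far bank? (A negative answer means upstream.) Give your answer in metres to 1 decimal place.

73.7 m

Perpendicular speed = 1.559 m/s; crossing time = 174 / 1.559 = 111.611 s.
Net downstream speed = 0.660 m/s.
Drift = 0.660 × 111.611 = 73.654 m (downstream).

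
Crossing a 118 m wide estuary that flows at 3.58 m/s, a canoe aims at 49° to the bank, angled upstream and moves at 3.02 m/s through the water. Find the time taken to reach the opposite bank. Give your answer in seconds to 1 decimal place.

51.8 s

The component of the canoe's velocity perpendicular to the bank is 3.02 × sin 49° = 2.279 m/s.
The flow acts along the bank and has no component across it.
Time = 118 / 2.279 = 51.772 s.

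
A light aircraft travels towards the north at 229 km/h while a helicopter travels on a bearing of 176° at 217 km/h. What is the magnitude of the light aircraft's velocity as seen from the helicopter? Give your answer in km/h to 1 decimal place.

Taking east as x and north as y: light aircraft velocity = (0.000, 229.000) km/h; helicopter velocity = (15.137, -216.471) km/h.
Velocity of light aircraft relative to helicopter = (0.000, 229.000) − (15.137, -216.471) = (-15.137, 445.471) km/h.
Magnitude = |(-15.137, 445.471)| = 445.729 km/h.

445.7 km/h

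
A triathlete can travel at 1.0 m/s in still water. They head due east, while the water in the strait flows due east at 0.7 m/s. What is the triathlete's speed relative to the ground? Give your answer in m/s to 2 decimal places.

Taking east as x and north as y: velocity relative to the water = (1.000, 0.000) m/s; the water relative to ground = (0.700, 0.000) m/s.
Velocity relative to ground = (1.000, 0.000) + (0.700, 0.000) = (1.700, 0.000) m/s.
Speed = |(1.700, 0.000)| = 1.700 m/s.

1.70 m/s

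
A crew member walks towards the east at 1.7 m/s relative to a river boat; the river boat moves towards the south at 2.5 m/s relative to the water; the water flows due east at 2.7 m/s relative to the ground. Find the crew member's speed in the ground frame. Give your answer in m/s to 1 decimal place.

In east/north components (m/s): crew member relative to river boat = (1.700, 0.000); river boat relative to water = (0.000, -2.500); water relative to ground = (2.700, 0.000).
Sum = (4.400, -2.500) m/s.
Speed = |(4.400, -2.500)| = 5.061 m/s.

5.1 m/s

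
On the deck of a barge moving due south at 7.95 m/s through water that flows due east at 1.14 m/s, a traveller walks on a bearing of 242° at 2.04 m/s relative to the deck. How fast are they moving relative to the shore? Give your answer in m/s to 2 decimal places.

In east/north components (m/s): traveller relative to barge = (-1.801, -0.958); barge relative to water = (0.000, -7.950); water relative to ground = (1.140, 0.000).
Sum = (-0.661, -8.908) m/s.
Speed = |(-0.661, -8.908)| = 8.932 m/s.

8.93 m/s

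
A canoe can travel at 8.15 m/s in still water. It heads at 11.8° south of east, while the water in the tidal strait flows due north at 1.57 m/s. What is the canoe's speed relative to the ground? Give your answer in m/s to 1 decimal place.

8.0 m/s

Taking east as x and north as y: velocity relative to the water = (7.978, -1.667) m/s; the water relative to ground = (0.000, 1.570) m/s.
Velocity relative to ground = (7.978, -1.667) + (0.000, 1.570) = (7.978, -0.097) m/s.
Speed = |(7.978, -0.097)| = 7.978 m/s.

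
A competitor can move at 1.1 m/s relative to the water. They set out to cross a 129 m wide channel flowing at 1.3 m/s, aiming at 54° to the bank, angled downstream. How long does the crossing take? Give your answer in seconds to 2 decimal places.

144.96 s

The component of the competitor's velocity perpendicular to the bank is 1.1 × sin 54° = 0.890 m/s.
The flow acts along the bank and has no component across it.
Time = 129 / 0.890 = 144.957 s.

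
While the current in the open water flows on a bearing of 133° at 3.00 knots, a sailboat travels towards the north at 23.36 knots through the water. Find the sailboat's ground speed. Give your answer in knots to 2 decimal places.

21.43 knots

Taking east as x and north as y: velocity relative to the water = (0.000, 23.360) knots; the water relative to ground = (2.194, -2.046) knots.
Velocity relative to ground = (0.000, 23.360) + (2.194, -2.046) = (2.194, 21.314) knots.
Speed = |(2.194, 21.314)| = 21.427 knots.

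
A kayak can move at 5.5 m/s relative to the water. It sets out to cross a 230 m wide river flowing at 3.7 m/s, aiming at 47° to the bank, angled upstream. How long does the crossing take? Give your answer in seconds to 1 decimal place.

The component of the kayak's velocity perpendicular to the bank is 5.5 × sin 47° = 4.022 m/s.
The flow acts along the bank and has no component across it.
Time = 230 / 4.022 = 57.179 s.

57.2 s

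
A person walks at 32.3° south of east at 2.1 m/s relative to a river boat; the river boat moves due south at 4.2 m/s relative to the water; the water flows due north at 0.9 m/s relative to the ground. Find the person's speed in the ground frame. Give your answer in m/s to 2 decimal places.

4.77 m/s

In east/north components (m/s): person relative to river boat = (1.775, -1.122); river boat relative to water = (0.000, -4.200); water relative to ground = (0.000, 0.900).
Sum = (1.775, -4.422) m/s.
Speed = |(1.775, -4.422)| = 4.765 m/s.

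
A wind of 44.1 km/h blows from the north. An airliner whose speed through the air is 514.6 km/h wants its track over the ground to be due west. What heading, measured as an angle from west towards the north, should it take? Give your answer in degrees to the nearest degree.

5°

The wind pushes perpendicular to the desired track; the heading must have a component into the wind equal to 44.1 km/h: 514.6 sin θ = 44.1.
sin θ = 0.0857, so θ = 4.916°.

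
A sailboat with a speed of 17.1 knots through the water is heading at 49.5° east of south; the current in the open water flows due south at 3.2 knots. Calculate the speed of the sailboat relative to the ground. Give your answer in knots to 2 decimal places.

Taking east as x and north as y: velocity relative to the water = (13.003, -11.106) knots; the water relative to ground = (0.000, -3.200) knots.
Velocity relative to ground = (13.003, -11.106) + (0.000, -3.200) = (13.003, -14.306) knots.
Speed = |(13.003, -14.306)| = 19.332 knots.

19.33 knots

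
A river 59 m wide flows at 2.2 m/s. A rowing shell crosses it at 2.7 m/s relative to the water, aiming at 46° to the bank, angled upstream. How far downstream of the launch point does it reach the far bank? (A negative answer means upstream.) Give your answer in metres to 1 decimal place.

9.9 m

Perpendicular speed = 1.942 m/s; crossing time = 59 / 1.942 = 30.378 s.
Net downstream speed = 0.324 m/s.
Drift = 0.324 × 30.378 = 9.855 m (downstream).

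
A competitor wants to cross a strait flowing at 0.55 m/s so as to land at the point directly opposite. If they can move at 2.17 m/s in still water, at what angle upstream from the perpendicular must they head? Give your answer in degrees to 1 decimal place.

To cancel the current, the upstream component of the competitor's velocity must equal the flow: 2.17 sin θ = 0.55.
sin θ = 0.55 / 2.17 = 0.2535.
θ = arcsin(0.2535) = 14.682°.

14.7°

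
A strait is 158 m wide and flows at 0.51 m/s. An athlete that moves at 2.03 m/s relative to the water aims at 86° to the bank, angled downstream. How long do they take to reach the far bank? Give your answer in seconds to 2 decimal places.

The component of the athlete's velocity perpendicular to the bank is 2.03 × sin 86° = 2.025 m/s.
The current is parallel to the bank, so it does not affect the crossing time.
Time = 158 / 2.025 = 78.023 s.

78.02 s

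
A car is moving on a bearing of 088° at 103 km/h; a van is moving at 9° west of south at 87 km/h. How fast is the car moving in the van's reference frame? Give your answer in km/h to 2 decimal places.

146.96 km/h

Taking east as x and north as y: car velocity = (102.937, 3.595) km/h; van velocity = (-13.610, -85.929) km/h.
Velocity of car relative to van = (102.937, 3.595) − (-13.610, -85.929) = (116.547, 89.524) km/h.
Magnitude = |(116.547, 89.524)| = 146.961 km/h.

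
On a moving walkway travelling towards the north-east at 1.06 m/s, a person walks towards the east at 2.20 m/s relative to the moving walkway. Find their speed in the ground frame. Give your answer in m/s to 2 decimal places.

Taking east as x and north as y: moving walkway velocity = (0.750, 0.750) m/s; person velocity relative to moving walkway = (2.200, 0.000) m/s.
Velocity relative to ground = (0.750, 0.750) + (2.200, 0.000) = (2.950, 0.750) m/s.
Speed = |(2.950, 0.750)| = 3.043 m/s.

3.04 m/s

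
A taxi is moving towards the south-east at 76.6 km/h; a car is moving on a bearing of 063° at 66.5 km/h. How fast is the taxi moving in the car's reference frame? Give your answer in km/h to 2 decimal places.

84.51 km/h

Taking east as x and north as y: taxi velocity = (54.164, -54.164) km/h; car velocity = (59.252, 30.190) km/h.
Velocity of taxi relative to car = (54.164, -54.164) − (59.252, 30.190) = (-5.088, -84.355) km/h.
Magnitude = |(-5.088, -84.355)| = 84.508 km/h.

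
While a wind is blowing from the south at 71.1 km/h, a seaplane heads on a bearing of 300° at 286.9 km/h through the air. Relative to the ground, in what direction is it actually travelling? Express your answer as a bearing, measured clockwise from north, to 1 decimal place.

Taking east as x and north as y: velocity relative to the air = (-248.463, 143.450) km/h; the air relative to ground = (0.000, 71.100) km/h.
Velocity relative to ground = (-248.463, 143.450) + (0.000, 71.100) = (-248.463, 214.550) km/h.
Bearing = atan2(-248.46, 214.55) = 310.81° clockwise from north.

310.8°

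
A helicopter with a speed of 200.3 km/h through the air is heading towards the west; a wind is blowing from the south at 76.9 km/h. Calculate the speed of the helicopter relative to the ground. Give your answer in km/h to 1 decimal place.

Taking east as x and north as y: velocity relative to the air = (-200.300, 0.000) km/h; the air relative to ground = (0.000, 76.900) km/h.
Velocity relative to ground = (-200.300, 0.000) + (0.000, 76.900) = (-200.300, 76.900) km/h.
Speed = |(-200.300, 76.900)| = 214.555 km/h.

214.6 km/h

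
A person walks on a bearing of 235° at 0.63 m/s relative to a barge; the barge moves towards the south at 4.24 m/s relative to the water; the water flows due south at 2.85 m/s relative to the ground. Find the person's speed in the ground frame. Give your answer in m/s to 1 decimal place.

7.5 m/s

In east/north components (m/s): person relative to barge = (-0.516, -0.361); barge relative to water = (0.000, -4.240); water relative to ground = (0.000, -2.850).
Sum = (-0.516, -7.451) m/s.
Speed = |(-0.516, -7.451)| = 7.469 m/s.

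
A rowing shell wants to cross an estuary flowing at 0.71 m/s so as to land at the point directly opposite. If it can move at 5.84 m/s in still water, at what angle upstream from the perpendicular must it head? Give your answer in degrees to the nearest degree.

7°

To cancel the current, the upstream component of the rowing shell's velocity must equal the flow: 5.84 sin θ = 0.71.
sin θ = 0.71 / 5.84 = 0.1216.
θ = arcsin(0.1216) = 6.983°.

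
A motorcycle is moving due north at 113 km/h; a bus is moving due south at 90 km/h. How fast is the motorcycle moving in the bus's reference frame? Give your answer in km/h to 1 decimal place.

Taking east as x and north as y: motorcycle velocity = (0.000, 113.000) km/h; bus velocity = (0.000, -90.000) km/h.
Velocity of motorcycle relative to bus = (0.000, 113.000) − (0.000, -90.000) = (0.000, 203.000) km/h.
Magnitude = |(0.000, 203.000)| = 203.000 km/h.

203.0 km/h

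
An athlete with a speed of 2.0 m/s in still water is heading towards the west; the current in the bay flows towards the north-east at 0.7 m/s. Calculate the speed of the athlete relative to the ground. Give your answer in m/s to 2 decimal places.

Taking east as x and north as y: velocity relative to the water = (-2.000, 0.000) m/s; the water relative to ground = (0.495, 0.495) m/s.
Velocity relative to ground = (-2.000, 0.000) + (0.495, 0.495) = (-1.505, 0.495) m/s.
Speed = |(-1.505, 0.495)| = 1.584 m/s.

1.58 m/s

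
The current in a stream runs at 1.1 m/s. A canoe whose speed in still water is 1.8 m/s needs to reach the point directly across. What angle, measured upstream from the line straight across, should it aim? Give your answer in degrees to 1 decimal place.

37.7°

To cancel the current, the upstream component of the canoe's velocity must equal the flow: 1.8 sin θ = 1.1.
sin θ = 1.1 / 1.8 = 0.6111.
θ = arcsin(0.6111) = 37.670°.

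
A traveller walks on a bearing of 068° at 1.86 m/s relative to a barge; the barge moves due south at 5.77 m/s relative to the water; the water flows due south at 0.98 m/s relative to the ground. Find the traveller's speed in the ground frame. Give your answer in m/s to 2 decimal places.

6.29 m/s

In east/north components (m/s): traveller relative to barge = (1.725, 0.697); barge relative to water = (0.000, -5.770); water relative to ground = (0.000, -0.980).
Sum = (1.725, -6.053) m/s.
Speed = |(1.725, -6.053)| = 6.294 m/s.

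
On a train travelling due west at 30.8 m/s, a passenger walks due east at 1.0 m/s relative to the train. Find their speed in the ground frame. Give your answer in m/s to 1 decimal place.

Taking east as x and north as y: train velocity = (-30.800, 0.000) m/s; passenger velocity relative to train = (1.000, 0.000) m/s.
Velocity relative to ground = (-30.800, 0.000) + (1.000, 0.000) = (-29.800, 0.000) m/s.
Speed = |(-29.800, 0.000)| = 29.800 m/s.

29.8 m/s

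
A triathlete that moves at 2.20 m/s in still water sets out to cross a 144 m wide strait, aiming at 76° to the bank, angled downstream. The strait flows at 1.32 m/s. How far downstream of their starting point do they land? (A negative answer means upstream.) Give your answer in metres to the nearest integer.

125 m

Perpendicular speed = 2.135 m/s; crossing time = 144 / 2.135 = 67.458 s.
Net downstream speed = 1.852 m/s.
Drift = 1.852 × 67.458 = 124.948 m (downstream).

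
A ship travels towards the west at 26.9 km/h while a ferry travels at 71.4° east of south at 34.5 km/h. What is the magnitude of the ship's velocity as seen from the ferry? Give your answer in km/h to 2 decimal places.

Taking east as x and north as y: ship velocity = (-26.900, 0.000) km/h; ferry velocity = (32.698, -11.004) km/h.
Velocity of ship relative to ferry = (-26.900, 0.000) − (32.698, -11.004) = (-59.598, 11.004) km/h.
Magnitude = |(-59.598, 11.004)| = 60.605 km/h.

60.61 km/h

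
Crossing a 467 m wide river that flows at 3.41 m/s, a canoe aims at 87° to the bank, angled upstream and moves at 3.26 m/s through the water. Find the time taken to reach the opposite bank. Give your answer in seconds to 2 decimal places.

143.45 s

The component of the canoe's velocity perpendicular to the bank is 3.26 × sin 87° = 3.256 m/s.
Only the cross-stream component determines the crossing time; the current contributes nothing perpendicular to the bank.
Time = 467 / 3.256 = 143.448 s.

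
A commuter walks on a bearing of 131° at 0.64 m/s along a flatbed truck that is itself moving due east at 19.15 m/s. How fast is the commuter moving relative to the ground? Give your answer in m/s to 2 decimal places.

Taking east as x and north as y: flatbed truck velocity = (19.150, 0.000) m/s; commuter velocity relative to flatbed truck = (0.483, -0.420) m/s.
Velocity relative to ground = (19.150, 0.000) + (0.483, -0.420) = (19.633, -0.420) m/s.
Speed = |(19.633, -0.420)| = 19.638 m/s.

19.64 m/s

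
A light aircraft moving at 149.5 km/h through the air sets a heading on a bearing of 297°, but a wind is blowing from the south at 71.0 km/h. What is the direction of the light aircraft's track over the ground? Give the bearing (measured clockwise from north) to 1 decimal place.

316.2°

Taking east as x and north as y: velocity relative to the air = (-133.205, 67.872) km/h; the air relative to ground = (0.000, 71.000) km/h.
Velocity relative to ground = (-133.205, 67.872) + (0.000, 71.000) = (-133.205, 138.872) km/h.
Bearing = atan2(-133.21, 138.87) = 316.19° clockwise from north.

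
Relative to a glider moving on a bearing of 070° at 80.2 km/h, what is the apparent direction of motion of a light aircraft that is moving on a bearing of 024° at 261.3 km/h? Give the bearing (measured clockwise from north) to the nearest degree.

008°

Taking east as x and north as y: light aircraft velocity = (106.280, 238.709) km/h; glider velocity = (75.363, 27.430) km/h.
Velocity of light aircraft relative to glider = (106.280, 238.709) − (75.363, 27.430) = (30.917, 211.279) km/h.
Bearing = atan2(30.92, 211.28) = 8.33° clockwise from north.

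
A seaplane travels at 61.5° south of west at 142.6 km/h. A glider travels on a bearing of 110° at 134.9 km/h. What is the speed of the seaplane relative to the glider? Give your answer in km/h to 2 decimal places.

210.28 km/h

Taking east as x and north as y: seaplane velocity = (-68.043, -125.319) km/h; glider velocity = (126.765, -46.139) km/h.
Velocity of seaplane relative to glider = (-68.043, -125.319) − (126.765, -46.139) = (-194.807, -79.181) km/h.
Magnitude = |(-194.807, -79.181)| = 210.284 km/h.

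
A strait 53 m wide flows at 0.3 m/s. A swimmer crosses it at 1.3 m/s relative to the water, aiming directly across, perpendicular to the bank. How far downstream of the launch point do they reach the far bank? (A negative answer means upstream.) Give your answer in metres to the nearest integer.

Perpendicular speed = 1.300 m/s; crossing time = 53 / 1.300 = 40.769 s.
Net downstream speed = 0.300 m/s.
Drift = 0.300 × 40.769 = 12.231 m (downstream).

12 m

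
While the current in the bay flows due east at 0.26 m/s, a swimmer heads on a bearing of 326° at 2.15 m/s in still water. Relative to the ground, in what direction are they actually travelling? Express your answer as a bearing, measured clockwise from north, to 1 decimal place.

332.1°

Taking east as x and north as y: velocity relative to the water = (-1.202, 1.782) m/s; the water relative to ground = (0.260, 0.000) m/s.
Velocity relative to ground = (-1.202, 1.782) + (0.260, 0.000) = (-0.942, 1.782) m/s.
Bearing = atan2(-0.94, 1.78) = 332.14° clockwise from north.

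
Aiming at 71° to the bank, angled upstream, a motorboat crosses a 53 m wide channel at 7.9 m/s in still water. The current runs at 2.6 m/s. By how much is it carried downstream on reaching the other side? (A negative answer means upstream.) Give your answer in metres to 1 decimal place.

0.2 m

Perpendicular speed = 7.470 m/s; crossing time = 53 / 7.470 = 7.095 s.
Net downstream speed = 0.028 m/s.
Drift = 0.028 × 7.095 = 0.199 m (downstream).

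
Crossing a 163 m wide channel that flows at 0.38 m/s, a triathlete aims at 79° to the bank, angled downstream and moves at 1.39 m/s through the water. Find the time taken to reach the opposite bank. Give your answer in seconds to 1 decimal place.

The component of the triathlete's velocity perpendicular to the bank is 1.39 × sin 79° = 1.364 m/s.
The flow acts along the bank and has no component across it.
Time = 163 / 1.364 = 119.461 s.

119.5 s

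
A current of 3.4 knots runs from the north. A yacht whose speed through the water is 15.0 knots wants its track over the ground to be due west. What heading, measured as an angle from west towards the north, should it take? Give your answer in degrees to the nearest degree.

13°

The current pushes perpendicular to the desired track; the heading must have a component into the current equal to 3.4 knots: 15.0 sin θ = 3.4.
sin θ = 0.2267, so θ = 13.101°.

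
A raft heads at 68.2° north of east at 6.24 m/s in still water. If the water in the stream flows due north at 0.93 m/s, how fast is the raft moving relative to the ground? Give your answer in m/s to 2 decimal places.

7.11 m/s

Taking east as x and north as y: velocity relative to the water = (2.317, 5.794) m/s; the water relative to ground = (0.000, 0.930) m/s.
Velocity relative to ground = (2.317, 5.794) + (0.000, 0.930) = (2.317, 6.724) m/s.
Speed = |(2.317, 6.724)| = 7.112 m/s.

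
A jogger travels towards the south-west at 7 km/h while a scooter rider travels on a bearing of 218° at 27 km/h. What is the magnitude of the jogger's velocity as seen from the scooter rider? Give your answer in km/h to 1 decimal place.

20.1 km/h

Taking east as x and north as y: jogger velocity = (-4.950, -4.950) km/h; scooter rider velocity = (-16.623, -21.276) km/h.
Velocity of jogger relative to scooter rider = (-4.950, -4.950) − (-16.623, -21.276) = (11.673, 16.327) km/h.
Magnitude = |(11.673, 16.327)| = 20.070 km/h.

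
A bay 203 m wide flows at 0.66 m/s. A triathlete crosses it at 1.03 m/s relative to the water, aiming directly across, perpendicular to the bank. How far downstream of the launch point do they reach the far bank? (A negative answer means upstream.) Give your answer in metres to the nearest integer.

130 m

Perpendicular speed = 1.030 m/s; crossing time = 203 / 1.030 = 197.087 s.
Net downstream speed = 0.660 m/s.
Drift = 0.660 × 197.087 = 130.078 m (downstream).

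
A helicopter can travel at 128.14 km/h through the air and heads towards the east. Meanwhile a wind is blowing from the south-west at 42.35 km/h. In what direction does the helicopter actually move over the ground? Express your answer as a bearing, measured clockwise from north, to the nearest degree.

079°

Taking east as x and north as y: velocity relative to the air = (128.140, 0.000) km/h; the air relative to ground = (29.946, 29.946) km/h.
Velocity relative to ground = (128.140, 0.000) + (29.946, 29.946) = (158.086, 29.946) km/h.
Bearing = atan2(158.09, 29.95) = 79.27° clockwise from north.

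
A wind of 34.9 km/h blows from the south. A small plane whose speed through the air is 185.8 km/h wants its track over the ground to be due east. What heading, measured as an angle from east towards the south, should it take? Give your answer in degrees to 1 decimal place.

10.8°

The wind pushes perpendicular to the desired track; the heading must have a component into the wind equal to 34.9 km/h: 185.8 sin θ = 34.9.
sin θ = 0.1878, so θ = 10.827°.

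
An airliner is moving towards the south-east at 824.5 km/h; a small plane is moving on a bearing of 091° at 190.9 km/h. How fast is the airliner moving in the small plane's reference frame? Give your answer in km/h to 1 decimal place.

Taking east as x and north as y: airliner velocity = (583.010, -583.010) km/h; small plane velocity = (190.871, -3.332) km/h.
Velocity of airliner relative to small plane = (583.010, -583.010) − (190.871, -3.332) = (392.139, -579.678) km/h.
Magnitude = |(392.139, -579.678)| = 699.857 km/h.

699.9 km/h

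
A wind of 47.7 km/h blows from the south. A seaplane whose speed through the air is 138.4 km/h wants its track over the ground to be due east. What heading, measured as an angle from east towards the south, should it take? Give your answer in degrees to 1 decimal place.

20.2°

The wind pushes perpendicular to the desired track; the heading must have a component into the wind equal to 47.7 km/h: 138.4 sin θ = 47.7.
sin θ = 0.3447, so θ = 20.161°.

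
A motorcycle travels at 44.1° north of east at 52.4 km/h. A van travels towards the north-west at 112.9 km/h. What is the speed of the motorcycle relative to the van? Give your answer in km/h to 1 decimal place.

Taking east as x and north as y: motorcycle velocity = (37.630, 36.466) km/h; van velocity = (-79.832, 79.832) km/h.
Velocity of motorcycle relative to van = (37.630, 36.466) − (-79.832, 79.832) = (117.462, -43.367) km/h.
Magnitude = |(117.462, -43.367)| = 125.212 km/h.

125.2 km/h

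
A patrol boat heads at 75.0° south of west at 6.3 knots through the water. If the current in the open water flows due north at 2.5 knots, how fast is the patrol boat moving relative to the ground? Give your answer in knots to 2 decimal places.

3.94 knots

Taking east as x and north as y: velocity relative to the water = (-1.631, -6.085) knots; the water relative to ground = (0.000, 2.500) knots.
Velocity relative to ground = (-1.631, -6.085) + (0.000, 2.500) = (-1.631, -3.585) knots.
Speed = |(-1.631, -3.585)| = 3.939 knots.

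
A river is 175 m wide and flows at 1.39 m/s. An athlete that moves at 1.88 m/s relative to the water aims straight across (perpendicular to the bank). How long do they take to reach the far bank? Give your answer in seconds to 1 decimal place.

93.1 s

The component of the athlete's velocity perpendicular to the bank is 1.88 m/s.
The flow acts along the bank and has no component across it.
Time = 175 / 1.880 = 93.085 s.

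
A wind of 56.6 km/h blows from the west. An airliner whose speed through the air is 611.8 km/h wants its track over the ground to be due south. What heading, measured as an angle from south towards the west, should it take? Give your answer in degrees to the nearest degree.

The wind pushes perpendicular to the desired track; the heading must have a component into the wind equal to 56.6 km/h: 611.8 sin θ = 56.6.
sin θ = 0.0925, so θ = 5.308°.

5°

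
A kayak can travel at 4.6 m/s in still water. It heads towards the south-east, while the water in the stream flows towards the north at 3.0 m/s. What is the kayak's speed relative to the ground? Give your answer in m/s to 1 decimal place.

3.3 m/s

Taking east as x and north as y: velocity relative to the water = (3.253, -3.253) m/s; the water relative to ground = (0.000, 3.000) m/s.
Velocity relative to ground = (3.253, -3.253) + (0.000, 3.000) = (3.253, -0.253) m/s.
Speed = |(3.253, -0.253)| = 3.262 m/s.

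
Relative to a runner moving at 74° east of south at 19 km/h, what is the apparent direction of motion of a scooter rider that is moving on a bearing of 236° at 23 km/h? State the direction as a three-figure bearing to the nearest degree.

258°

Taking east as x and north as y: scooter rider velocity = (-19.068, -12.861) km/h; runner velocity = (18.264, -5.237) km/h.
Velocity of scooter rider relative to runner = (-19.068, -12.861) − (18.264, -5.237) = (-37.332, -7.624) km/h.
Bearing = atan2(-37.33, -7.62) = 258.46° clockwise from north.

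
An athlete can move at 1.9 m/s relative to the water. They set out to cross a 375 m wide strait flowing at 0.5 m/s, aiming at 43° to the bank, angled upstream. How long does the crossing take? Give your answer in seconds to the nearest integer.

The component of the athlete's velocity perpendicular to the bank is 1.9 × sin 43° = 1.296 m/s.
The flow acts along the bank and has no component across it.
Time = 375 / 1.296 = 289.397 s.

289 s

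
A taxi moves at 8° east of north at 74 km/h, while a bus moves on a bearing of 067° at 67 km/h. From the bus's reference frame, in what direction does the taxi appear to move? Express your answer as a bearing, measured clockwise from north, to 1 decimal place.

312.5°

Taking east as x and north as y: taxi velocity = (10.299, 73.280) km/h; bus velocity = (61.674, 26.179) km/h.
Velocity of taxi relative to bus = (10.299, 73.280) − (61.674, 26.179) = (-51.375, 47.101) km/h.
Bearing = atan2(-51.38, 47.10) = 312.51° clockwise from north.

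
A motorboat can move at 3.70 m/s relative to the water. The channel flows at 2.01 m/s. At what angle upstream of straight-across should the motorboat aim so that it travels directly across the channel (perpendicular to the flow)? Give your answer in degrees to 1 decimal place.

32.9°

To cancel the current, the upstream component of the motorboat's velocity must equal the flow: 3.70 sin θ = 2.01.
sin θ = 2.01 / 3.70 = 0.5432.
θ = arcsin(0.5432) = 32.905°.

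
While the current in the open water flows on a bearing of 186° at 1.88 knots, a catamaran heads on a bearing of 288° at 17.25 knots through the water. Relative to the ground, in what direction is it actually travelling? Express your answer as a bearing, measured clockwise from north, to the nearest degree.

282°

Taking east as x and north as y: velocity relative to the water = (-16.406, 5.331) knots; the water relative to ground = (-0.197, -1.870) knots.
Velocity relative to ground = (-16.406, 5.331) + (-0.197, -1.870) = (-16.602, 3.461) knots.
Bearing = atan2(-16.60, 3.46) = 281.78° clockwise from north.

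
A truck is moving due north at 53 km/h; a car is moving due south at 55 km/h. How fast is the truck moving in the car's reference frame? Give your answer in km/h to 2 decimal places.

Taking east as x and north as y: truck velocity = (0.000, 53.000) km/h; car velocity = (0.000, -55.000) km/h.
Velocity of truck relative to car = (0.000, 53.000) − (0.000, -55.000) = (0.000, 108.000) km/h.
Magnitude = |(0.000, 108.000)| = 108.000 km/h.

108.00 km/h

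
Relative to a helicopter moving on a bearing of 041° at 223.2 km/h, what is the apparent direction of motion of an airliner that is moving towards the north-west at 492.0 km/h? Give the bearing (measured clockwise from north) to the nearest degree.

Taking east as x and north as y: airliner velocity = (-347.897, 347.897) km/h; helicopter velocity = (146.432, 168.451) km/h.
Velocity of airliner relative to helicopter = (-347.897, 347.897) − (146.432, 168.451) = (-494.329, 179.445) km/h.
Bearing = atan2(-494.33, 179.45) = 289.95° clockwise from north.

290°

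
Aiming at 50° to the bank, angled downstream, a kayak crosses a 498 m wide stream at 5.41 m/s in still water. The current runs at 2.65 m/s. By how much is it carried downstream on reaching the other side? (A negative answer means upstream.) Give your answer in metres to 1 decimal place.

Perpendicular speed = 4.144 m/s; crossing time = 498 / 4.144 = 120.165 s.
Net downstream speed = 6.127 m/s.
Drift = 6.127 × 120.165 = 736.309 m (downstream).

736.3 m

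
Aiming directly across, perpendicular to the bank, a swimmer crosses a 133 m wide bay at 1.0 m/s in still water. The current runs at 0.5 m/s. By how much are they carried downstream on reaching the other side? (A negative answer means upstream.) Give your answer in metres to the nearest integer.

67 m

Perpendicular speed = 1.000 m/s; crossing time = 133 / 1.000 = 133.000 s.
Net downstream speed = 0.500 m/s.
Drift = 0.500 × 133.000 = 66.500 m (downstream).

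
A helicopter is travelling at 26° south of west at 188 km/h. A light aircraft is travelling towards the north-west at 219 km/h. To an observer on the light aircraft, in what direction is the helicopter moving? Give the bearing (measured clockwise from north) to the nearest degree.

183°

Taking east as x and north as y: helicopter velocity = (-168.973, -82.414) km/h; light aircraft velocity = (-154.856, 154.856) km/h.
Velocity of helicopter relative to light aircraft = (-168.973, -82.414) − (-154.856, 154.856) = (-14.117, -237.270) km/h.
Bearing = atan2(-14.12, -237.27) = 183.40° clockwise from north.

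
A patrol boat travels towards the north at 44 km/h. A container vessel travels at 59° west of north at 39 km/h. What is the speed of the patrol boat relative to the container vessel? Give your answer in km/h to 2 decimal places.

Taking east as x and north as y: patrol boat velocity = (0.000, 44.000) km/h; container vessel velocity = (-33.430, 20.086) km/h.
Velocity of patrol boat relative to container vessel = (0.000, 44.000) − (-33.430, 20.086) = (33.430, 23.914) km/h.
Magnitude = |(33.430, 23.914)| = 41.102 km/h.

41.10 km/h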